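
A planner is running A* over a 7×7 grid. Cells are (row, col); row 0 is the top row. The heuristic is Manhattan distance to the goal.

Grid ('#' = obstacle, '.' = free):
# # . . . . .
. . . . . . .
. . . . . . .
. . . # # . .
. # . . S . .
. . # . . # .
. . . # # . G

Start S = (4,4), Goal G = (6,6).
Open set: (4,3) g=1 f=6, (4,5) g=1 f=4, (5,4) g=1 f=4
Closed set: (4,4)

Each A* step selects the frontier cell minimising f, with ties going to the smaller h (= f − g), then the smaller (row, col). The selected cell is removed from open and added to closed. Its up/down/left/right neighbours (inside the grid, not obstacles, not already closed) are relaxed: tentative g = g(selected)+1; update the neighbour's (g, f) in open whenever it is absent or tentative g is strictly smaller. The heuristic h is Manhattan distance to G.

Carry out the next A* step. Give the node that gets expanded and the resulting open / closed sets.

expanded=(4,5); open=[(3,5) g=2 f=6, (4,3) g=1 f=6, (4,6) g=2 f=4, (5,4) g=1 f=4]; closed=[(4,4), (4,5)]

step 1: expand (4,5) (f=4, h=3) → closed; open now [(3,5) g=2 f=6, (4,3) g=1 f=6, (4,6) g=2 f=4, (5,4) g=1 f=4]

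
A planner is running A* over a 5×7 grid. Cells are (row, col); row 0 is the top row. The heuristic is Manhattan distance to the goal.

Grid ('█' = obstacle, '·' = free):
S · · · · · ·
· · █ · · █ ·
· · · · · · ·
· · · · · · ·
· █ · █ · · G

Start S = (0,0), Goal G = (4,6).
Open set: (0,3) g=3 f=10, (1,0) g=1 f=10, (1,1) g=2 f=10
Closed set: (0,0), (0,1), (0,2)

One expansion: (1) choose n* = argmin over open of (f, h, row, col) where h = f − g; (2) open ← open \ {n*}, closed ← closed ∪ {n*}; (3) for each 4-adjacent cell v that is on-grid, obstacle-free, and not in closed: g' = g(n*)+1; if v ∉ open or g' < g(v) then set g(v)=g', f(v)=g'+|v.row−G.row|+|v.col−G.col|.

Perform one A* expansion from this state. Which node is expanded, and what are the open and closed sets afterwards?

step 1: expand (0,3) (f=10, h=7) → closed; open now [(0,4) g=4 f=10, (1,0) g=1 f=10, (1,1) g=2 f=10, (1,3) g=4 f=10]

expanded=(0,3); open=[(0,4) g=4 f=10, (1,0) g=1 f=10, (1,1) g=2 f=10, (1,3) g=4 f=10]; closed=[(0,0), (0,1), (0,2), (0,3)]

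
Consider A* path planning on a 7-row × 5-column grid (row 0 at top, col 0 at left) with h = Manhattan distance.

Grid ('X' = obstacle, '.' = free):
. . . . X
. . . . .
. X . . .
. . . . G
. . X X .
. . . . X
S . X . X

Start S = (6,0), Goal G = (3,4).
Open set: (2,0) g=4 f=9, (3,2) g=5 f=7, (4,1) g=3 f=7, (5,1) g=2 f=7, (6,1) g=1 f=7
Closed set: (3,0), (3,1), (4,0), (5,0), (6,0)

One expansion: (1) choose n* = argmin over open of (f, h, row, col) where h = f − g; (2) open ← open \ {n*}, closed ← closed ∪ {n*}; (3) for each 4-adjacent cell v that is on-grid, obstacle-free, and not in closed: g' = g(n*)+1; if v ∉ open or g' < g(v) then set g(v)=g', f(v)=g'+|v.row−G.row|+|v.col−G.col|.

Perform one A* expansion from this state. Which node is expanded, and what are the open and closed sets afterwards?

expanded=(3,2); open=[(2,0) g=4 f=9, (2,2) g=6 f=9, (3,3) g=6 f=7, (4,1) g=3 f=7, (5,1) g=2 f=7, (6,1) g=1 f=7]; closed=[(3,0), (3,1), (3,2), (4,0), (5,0), (6,0)]

step 1: expand (3,2) (f=7, h=2) → closed; open now [(2,0) g=4 f=9, (2,2) g=6 f=9, (3,3) g=6 f=7, (4,1) g=3 f=7, (5,1) g=2 f=7, (6,1) g=1 f=7]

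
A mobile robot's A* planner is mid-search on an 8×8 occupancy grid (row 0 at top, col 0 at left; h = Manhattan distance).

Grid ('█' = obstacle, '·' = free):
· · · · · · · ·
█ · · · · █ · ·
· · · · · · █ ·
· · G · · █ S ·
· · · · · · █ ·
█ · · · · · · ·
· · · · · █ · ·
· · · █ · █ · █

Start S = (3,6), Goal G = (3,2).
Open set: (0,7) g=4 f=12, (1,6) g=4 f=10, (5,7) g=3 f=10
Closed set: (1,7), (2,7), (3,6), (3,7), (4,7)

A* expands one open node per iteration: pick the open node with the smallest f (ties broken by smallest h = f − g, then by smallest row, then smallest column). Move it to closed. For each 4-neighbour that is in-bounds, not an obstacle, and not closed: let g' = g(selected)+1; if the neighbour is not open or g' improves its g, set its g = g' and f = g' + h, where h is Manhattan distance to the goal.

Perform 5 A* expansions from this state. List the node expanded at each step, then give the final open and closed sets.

order=[(1,6) → (5,7) → (5,6) → (5,5) → (4,5)]; open=[(0,6) g=5 f=12, (0,7) g=4 f=12, (4,4) g=7 f=10, (5,4) g=6 f=10, (6,6) g=5 f=12, (6,7) g=4 f=12]; closed=[(1,6), (1,7), (2,7), (3,6), (3,7), (4,5), (4,7), (5,5), (5,6), (5,7)]

step 1: expand (1,6) (f=10, h=6) → closed; open now [(0,6) g=5 f=12, (0,7) g=4 f=12, (5,7) g=3 f=10]
step 2: expand (5,7) (f=10, h=7) → closed; open now [(0,6) g=5 f=12, (0,7) g=4 f=12, (5,6) g=4 f=10, (6,7) g=4 f=12]
step 3: expand (5,6) (f=10, h=6) → closed; open now [(0,6) g=5 f=12, (0,7) g=4 f=12, (5,5) g=5 f=10, (6,6) g=5 f=12, (6,7) g=4 f=12]
step 4: expand (5,5) (f=10, h=5) → closed; open now [(0,6) g=5 f=12, (0,7) g=4 f=12, (4,5) g=6 f=10, (5,4) g=6 f=10, (6,6) g=5 f=12, (6,7) g=4 f=12]
step 5: expand (4,5) (f=10, h=4) → closed; open now [(0,6) g=5 f=12, (0,7) g=4 f=12, (4,4) g=7 f=10, (5,4) g=6 f=10, (6,6) g=5 f=12, (6,7) g=4 f=12]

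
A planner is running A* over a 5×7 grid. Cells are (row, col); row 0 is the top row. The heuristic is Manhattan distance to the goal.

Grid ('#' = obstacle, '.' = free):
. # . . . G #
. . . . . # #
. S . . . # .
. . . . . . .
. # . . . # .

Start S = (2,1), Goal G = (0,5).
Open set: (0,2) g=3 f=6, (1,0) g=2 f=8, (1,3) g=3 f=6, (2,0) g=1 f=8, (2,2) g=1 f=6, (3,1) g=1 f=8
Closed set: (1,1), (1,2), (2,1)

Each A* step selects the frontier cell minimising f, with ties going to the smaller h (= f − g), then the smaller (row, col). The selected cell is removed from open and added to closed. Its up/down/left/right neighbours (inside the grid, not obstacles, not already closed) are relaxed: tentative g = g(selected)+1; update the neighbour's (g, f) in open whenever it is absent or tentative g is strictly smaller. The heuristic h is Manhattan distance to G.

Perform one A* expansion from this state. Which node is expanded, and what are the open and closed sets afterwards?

step 1: expand (0,2) (f=6, h=3) → closed; open now [(0,3) g=4 f=6, (1,0) g=2 f=8, (1,3) g=3 f=6, (2,0) g=1 f=8, (2,2) g=1 f=6, (3,1) g=1 f=8]

expanded=(0,2); open=[(0,3) g=4 f=6, (1,0) g=2 f=8, (1,3) g=3 f=6, (2,0) g=1 f=8, (2,2) g=1 f=6, (3,1) g=1 f=8]; closed=[(0,2), (1,1), (1,2), (2,1)]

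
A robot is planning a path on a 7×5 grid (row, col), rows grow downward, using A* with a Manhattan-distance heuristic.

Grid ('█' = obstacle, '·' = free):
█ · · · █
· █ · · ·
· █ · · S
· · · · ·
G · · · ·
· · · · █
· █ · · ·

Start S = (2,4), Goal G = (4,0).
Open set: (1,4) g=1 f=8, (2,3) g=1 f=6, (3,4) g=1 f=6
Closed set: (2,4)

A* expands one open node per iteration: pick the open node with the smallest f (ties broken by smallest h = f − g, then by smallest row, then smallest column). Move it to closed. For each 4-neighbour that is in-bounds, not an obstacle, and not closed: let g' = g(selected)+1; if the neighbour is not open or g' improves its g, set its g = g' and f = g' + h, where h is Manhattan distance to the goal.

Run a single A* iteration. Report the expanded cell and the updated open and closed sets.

expanded=(2,3); open=[(1,3) g=2 f=8, (1,4) g=1 f=8, (2,2) g=2 f=6, (3,3) g=2 f=6, (3,4) g=1 f=6]; closed=[(2,3), (2,4)]

step 1: expand (2,3) (f=6, h=5) → closed; open now [(1,3) g=2 f=8, (1,4) g=1 f=8, (2,2) g=2 f=6, (3,3) g=2 f=6, (3,4) g=1 f=6]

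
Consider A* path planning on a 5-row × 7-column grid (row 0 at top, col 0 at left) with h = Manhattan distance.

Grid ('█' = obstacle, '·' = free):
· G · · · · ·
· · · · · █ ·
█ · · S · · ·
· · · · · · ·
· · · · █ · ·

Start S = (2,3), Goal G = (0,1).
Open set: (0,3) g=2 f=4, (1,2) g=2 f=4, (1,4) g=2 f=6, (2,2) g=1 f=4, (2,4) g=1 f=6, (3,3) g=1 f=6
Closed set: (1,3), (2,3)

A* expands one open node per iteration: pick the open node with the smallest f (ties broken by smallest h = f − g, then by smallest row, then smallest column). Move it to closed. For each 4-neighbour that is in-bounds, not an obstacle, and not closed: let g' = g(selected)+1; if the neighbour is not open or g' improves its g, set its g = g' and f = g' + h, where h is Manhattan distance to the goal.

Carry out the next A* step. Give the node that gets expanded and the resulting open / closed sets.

expanded=(0,3); open=[(0,2) g=3 f=4, (0,4) g=3 f=6, (1,2) g=2 f=4, (1,4) g=2 f=6, (2,2) g=1 f=4, (2,4) g=1 f=6, (3,3) g=1 f=6]; closed=[(0,3), (1,3), (2,3)]

step 1: expand (0,3) (f=4, h=2) → closed; open now [(0,2) g=3 f=4, (0,4) g=3 f=6, (1,2) g=2 f=4, (1,4) g=2 f=6, (2,2) g=1 f=4, (2,4) g=1 f=6, (3,3) g=1 f=6]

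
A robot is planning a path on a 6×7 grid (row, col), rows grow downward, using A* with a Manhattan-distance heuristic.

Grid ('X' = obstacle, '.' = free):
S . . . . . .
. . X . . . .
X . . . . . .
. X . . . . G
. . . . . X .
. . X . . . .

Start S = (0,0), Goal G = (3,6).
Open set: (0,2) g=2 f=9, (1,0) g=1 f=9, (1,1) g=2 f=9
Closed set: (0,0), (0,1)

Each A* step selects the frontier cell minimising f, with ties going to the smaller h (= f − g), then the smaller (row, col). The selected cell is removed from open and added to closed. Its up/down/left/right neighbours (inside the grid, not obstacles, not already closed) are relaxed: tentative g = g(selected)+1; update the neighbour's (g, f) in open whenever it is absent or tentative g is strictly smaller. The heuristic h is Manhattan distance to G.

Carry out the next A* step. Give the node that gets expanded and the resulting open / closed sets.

step 1: expand (0,2) (f=9, h=7) → closed; open now [(0,3) g=3 f=9, (1,0) g=1 f=9, (1,1) g=2 f=9]

expanded=(0,2); open=[(0,3) g=3 f=9, (1,0) g=1 f=9, (1,1) g=2 f=9]; closed=[(0,0), (0,1), (0,2)]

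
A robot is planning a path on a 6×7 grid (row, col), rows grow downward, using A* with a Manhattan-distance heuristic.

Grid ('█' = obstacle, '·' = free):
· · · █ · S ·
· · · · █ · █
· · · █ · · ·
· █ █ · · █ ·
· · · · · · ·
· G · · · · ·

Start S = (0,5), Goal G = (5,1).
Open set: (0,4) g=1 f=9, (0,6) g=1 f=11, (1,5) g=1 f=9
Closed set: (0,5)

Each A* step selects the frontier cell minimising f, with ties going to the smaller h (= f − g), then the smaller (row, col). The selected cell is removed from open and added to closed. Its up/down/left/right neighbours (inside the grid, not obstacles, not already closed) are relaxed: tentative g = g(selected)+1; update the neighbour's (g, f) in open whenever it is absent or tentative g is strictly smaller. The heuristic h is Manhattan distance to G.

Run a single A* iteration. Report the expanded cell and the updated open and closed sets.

expanded=(0,4); open=[(0,6) g=1 f=11, (1,5) g=1 f=9]; closed=[(0,4), (0,5)]

step 1: expand (0,4) (f=9, h=8) → closed; open now [(0,6) g=1 f=11, (1,5) g=1 f=9]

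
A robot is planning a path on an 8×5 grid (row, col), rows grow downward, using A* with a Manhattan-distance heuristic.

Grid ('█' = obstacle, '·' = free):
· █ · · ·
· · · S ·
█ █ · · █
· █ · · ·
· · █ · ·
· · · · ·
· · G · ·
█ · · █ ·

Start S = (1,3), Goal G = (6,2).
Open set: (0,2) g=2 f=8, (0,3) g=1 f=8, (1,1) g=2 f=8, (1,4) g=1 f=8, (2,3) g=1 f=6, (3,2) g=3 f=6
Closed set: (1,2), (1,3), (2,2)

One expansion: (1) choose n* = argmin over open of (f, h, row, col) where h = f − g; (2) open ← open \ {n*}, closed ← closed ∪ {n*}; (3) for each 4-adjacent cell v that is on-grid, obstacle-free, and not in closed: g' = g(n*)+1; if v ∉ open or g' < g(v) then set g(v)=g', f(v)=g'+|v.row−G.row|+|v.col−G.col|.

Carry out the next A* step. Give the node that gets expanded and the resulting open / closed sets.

expanded=(3,2); open=[(0,2) g=2 f=8, (0,3) g=1 f=8, (1,1) g=2 f=8, (1,4) g=1 f=8, (2,3) g=1 f=6, (3,3) g=4 f=8]; closed=[(1,2), (1,3), (2,2), (3,2)]

step 1: expand (3,2) (f=6, h=3) → closed; open now [(0,2) g=2 f=8, (0,3) g=1 f=8, (1,1) g=2 f=8, (1,4) g=1 f=8, (2,3) g=1 f=6, (3,3) g=4 f=8]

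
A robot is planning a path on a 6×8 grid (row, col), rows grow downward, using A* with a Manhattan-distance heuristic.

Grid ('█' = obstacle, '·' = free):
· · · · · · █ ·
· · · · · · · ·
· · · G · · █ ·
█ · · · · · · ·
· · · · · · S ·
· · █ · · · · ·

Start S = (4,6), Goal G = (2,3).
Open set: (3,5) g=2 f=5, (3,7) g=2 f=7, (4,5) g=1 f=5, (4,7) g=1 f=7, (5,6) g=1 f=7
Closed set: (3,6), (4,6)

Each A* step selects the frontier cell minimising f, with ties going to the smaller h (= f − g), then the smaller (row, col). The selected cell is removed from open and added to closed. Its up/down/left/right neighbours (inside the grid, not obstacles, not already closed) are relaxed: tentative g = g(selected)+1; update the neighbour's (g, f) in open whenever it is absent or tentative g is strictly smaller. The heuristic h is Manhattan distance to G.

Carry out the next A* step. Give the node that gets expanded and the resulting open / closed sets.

expanded=(3,5); open=[(2,5) g=3 f=5, (3,4) g=3 f=5, (3,7) g=2 f=7, (4,5) g=1 f=5, (4,7) g=1 f=7, (5,6) g=1 f=7]; closed=[(3,5), (3,6), (4,6)]

step 1: expand (3,5) (f=5, h=3) → closed; open now [(2,5) g=3 f=5, (3,4) g=3 f=5, (3,7) g=2 f=7, (4,5) g=1 f=5, (4,7) g=1 f=7, (5,6) g=1 f=7]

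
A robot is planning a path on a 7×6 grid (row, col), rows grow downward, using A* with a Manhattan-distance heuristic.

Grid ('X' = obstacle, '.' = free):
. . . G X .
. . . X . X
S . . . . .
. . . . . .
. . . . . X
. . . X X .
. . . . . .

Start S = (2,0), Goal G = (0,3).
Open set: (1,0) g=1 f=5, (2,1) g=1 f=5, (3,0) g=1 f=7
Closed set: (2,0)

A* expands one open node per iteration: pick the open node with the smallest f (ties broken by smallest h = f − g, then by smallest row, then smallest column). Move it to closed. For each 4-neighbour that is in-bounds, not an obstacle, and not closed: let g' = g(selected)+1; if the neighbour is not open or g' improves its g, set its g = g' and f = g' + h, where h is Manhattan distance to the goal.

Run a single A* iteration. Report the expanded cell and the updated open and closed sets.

expanded=(1,0); open=[(0,0) g=2 f=5, (1,1) g=2 f=5, (2,1) g=1 f=5, (3,0) g=1 f=7]; closed=[(1,0), (2,0)]

step 1: expand (1,0) (f=5, h=4) → closed; open now [(0,0) g=2 f=5, (1,1) g=2 f=5, (2,1) g=1 f=5, (3,0) g=1 f=7]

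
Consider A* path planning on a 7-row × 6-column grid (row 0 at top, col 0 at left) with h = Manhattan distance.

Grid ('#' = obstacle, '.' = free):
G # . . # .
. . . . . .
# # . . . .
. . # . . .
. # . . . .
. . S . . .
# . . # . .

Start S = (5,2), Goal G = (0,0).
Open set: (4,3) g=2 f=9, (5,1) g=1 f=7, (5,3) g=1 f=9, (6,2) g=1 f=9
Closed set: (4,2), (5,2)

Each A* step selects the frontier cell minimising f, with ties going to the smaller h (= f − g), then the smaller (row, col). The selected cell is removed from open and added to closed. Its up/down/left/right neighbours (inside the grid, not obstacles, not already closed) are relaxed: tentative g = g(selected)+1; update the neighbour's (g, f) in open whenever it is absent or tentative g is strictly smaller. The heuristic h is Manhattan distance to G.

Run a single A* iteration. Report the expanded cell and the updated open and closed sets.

expanded=(5,1); open=[(4,3) g=2 f=9, (5,0) g=2 f=7, (5,3) g=1 f=9, (6,1) g=2 f=9, (6,2) g=1 f=9]; closed=[(4,2), (5,1), (5,2)]

step 1: expand (5,1) (f=7, h=6) → closed; open now [(4,3) g=2 f=9, (5,0) g=2 f=7, (5,3) g=1 f=9, (6,1) g=2 f=9, (6,2) g=1 f=9]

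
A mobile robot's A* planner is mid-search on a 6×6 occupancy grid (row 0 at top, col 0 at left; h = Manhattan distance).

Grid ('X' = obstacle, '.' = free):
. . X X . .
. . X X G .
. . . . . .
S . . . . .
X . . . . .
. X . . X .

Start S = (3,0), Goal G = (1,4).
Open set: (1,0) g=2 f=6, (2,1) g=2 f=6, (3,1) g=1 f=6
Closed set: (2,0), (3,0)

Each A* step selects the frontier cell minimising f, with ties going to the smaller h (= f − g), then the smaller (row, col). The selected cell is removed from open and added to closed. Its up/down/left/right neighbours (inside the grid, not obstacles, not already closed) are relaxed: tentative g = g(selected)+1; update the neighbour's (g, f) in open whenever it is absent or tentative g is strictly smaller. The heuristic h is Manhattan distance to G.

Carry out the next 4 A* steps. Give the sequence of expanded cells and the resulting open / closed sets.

order=[(1,0) → (1,1) → (2,1) → (2,2)]; open=[(0,0) g=3 f=8, (0,1) g=4 f=8, (2,3) g=4 f=6, (3,1) g=1 f=6, (3,2) g=4 f=8]; closed=[(1,0), (1,1), (2,0), (2,1), (2,2), (3,0)]

step 1: expand (1,0) (f=6, h=4) → closed; open now [(0,0) g=3 f=8, (1,1) g=3 f=6, (2,1) g=2 f=6, (3,1) g=1 f=6]
step 2: expand (1,1) (f=6, h=3) → closed; open now [(0,0) g=3 f=8, (0,1) g=4 f=8, (2,1) g=2 f=6, (3,1) g=1 f=6]
step 3: expand (2,1) (f=6, h=4) → closed; open now [(0,0) g=3 f=8, (0,1) g=4 f=8, (2,2) g=3 f=6, (3,1) g=1 f=6]
step 4: expand (2,2) (f=6, h=3) → closed; open now [(0,0) g=3 f=8, (0,1) g=4 f=8, (2,3) g=4 f=6, (3,1) g=1 f=6, (3,2) g=4 f=8]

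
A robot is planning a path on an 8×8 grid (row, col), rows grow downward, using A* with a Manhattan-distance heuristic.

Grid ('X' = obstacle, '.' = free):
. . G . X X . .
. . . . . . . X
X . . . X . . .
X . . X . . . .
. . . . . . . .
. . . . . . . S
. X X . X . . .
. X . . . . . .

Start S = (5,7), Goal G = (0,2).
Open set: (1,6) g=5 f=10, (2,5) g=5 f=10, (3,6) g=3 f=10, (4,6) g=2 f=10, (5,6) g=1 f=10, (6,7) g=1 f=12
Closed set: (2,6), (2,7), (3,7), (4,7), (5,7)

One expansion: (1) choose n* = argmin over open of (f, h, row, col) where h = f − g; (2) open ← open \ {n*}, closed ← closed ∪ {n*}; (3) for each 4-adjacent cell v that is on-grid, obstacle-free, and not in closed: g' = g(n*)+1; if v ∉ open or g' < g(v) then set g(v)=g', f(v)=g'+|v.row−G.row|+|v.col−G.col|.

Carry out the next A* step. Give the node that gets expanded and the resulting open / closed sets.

step 1: expand (1,6) (f=10, h=5) → closed; open now [(0,6) g=6 f=10, (1,5) g=6 f=10, (2,5) g=5 f=10, (3,6) g=3 f=10, (4,6) g=2 f=10, (5,6) g=1 f=10, (6,7) g=1 f=12]

expanded=(1,6); open=[(0,6) g=6 f=10, (1,5) g=6 f=10, (2,5) g=5 f=10, (3,6) g=3 f=10, (4,6) g=2 f=10, (5,6) g=1 f=10, (6,7) g=1 f=12]; closed=[(1,6), (2,6), (2,7), (3,7), (4,7), (5,7)]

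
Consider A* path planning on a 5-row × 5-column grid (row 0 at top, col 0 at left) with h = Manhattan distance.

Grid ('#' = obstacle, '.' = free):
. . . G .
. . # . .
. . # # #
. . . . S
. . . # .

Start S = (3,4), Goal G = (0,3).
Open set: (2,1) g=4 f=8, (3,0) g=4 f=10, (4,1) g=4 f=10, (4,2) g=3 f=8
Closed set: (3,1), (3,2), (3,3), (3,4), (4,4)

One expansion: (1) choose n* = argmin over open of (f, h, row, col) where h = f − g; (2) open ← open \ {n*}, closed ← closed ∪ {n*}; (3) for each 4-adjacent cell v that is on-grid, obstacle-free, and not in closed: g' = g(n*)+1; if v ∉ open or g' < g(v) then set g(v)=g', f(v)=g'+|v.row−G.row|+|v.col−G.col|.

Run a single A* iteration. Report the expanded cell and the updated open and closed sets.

step 1: expand (2,1) (f=8, h=4) → closed; open now [(1,1) g=5 f=8, (2,0) g=5 f=10, (3,0) g=4 f=10, (4,1) g=4 f=10, (4,2) g=3 f=8]

expanded=(2,1); open=[(1,1) g=5 f=8, (2,0) g=5 f=10, (3,0) g=4 f=10, (4,1) g=4 f=10, (4,2) g=3 f=8]; closed=[(2,1), (3,1), (3,2), (3,3), (3,4), (4,4)]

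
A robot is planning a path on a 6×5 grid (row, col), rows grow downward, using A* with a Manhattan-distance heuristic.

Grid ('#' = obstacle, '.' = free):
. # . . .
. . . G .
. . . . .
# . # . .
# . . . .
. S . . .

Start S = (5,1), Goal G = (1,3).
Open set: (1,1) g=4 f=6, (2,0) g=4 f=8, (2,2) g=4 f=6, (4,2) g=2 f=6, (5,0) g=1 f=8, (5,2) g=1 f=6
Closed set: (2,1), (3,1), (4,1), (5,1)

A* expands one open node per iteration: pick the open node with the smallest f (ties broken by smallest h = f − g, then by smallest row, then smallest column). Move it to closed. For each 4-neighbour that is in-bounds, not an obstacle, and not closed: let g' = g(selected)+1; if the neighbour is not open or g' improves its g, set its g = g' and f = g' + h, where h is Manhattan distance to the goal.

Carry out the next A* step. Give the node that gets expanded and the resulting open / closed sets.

step 1: expand (1,1) (f=6, h=2) → closed; open now [(1,0) g=5 f=8, (1,2) g=5 f=6, (2,0) g=4 f=8, (2,2) g=4 f=6, (4,2) g=2 f=6, (5,0) g=1 f=8, (5,2) g=1 f=6]

expanded=(1,1); open=[(1,0) g=5 f=8, (1,2) g=5 f=6, (2,0) g=4 f=8, (2,2) g=4 f=6, (4,2) g=2 f=6, (5,0) g=1 f=8, (5,2) g=1 f=6]; closed=[(1,1), (2,1), (3,1), (4,1), (5,1)]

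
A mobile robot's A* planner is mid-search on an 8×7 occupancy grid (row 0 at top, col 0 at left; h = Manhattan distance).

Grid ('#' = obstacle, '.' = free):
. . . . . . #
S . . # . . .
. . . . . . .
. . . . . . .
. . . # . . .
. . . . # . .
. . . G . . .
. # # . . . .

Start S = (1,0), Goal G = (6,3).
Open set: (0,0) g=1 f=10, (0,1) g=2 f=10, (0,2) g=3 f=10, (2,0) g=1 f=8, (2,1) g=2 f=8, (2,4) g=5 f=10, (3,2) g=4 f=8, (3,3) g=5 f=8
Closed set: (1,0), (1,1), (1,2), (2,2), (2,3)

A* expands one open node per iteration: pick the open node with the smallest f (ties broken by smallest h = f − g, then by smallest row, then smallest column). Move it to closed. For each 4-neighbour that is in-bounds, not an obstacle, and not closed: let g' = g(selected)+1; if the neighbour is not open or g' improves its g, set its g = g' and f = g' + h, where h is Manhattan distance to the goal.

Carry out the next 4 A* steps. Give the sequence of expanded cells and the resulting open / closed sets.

step 1: expand (3,3) (f=8, h=3) → closed; open now [(0,0) g=1 f=10, (0,1) g=2 f=10, (0,2) g=3 f=10, (2,0) g=1 f=8, (2,1) g=2 f=8, (2,4) g=5 f=10, (3,2) g=4 f=8, (3,4) g=6 f=10]
step 2: expand (3,2) (f=8, h=4) → closed; open now [(0,0) g=1 f=10, (0,1) g=2 f=10, (0,2) g=3 f=10, (2,0) g=1 f=8, (2,1) g=2 f=8, (2,4) g=5 f=10, (3,1) g=5 f=10, (3,4) g=6 f=10, (4,2) g=5 f=8]
step 3: expand (4,2) (f=8, h=3) → closed; open now [(0,0) g=1 f=10, (0,1) g=2 f=10, (0,2) g=3 f=10, (2,0) g=1 f=8, (2,1) g=2 f=8, (2,4) g=5 f=10, (3,1) g=5 f=10, (3,4) g=6 f=10, (4,1) g=6 f=10, (5,2) g=6 f=8]
step 4: expand (5,2) (f=8, h=2) → closed; open now [(0,0) g=1 f=10, (0,1) g=2 f=10, (0,2) g=3 f=10, (2,0) g=1 f=8, (2,1) g=2 f=8, (2,4) g=5 f=10, (3,1) g=5 f=10, (3,4) g=6 f=10, (4,1) g=6 f=10, (5,1) g=7 f=10, (5,3) g=7 f=8, (6,2) g=7 f=8]

order=[(3,3) → (3,2) → (4,2) → (5,2)]; open=[(0,0) g=1 f=10, (0,1) g=2 f=10, (0,2) g=3 f=10, (2,0) g=1 f=8, (2,1) g=2 f=8, (2,4) g=5 f=10, (3,1) g=5 f=10, (3,4) g=6 f=10, (4,1) g=6 f=10, (5,1) g=7 f=10, (5,3) g=7 f=8, (6,2) g=7 f=8]; closed=[(1,0), (1,1), (1,2), (2,2), (2,3), (3,2), (3,3), (4,2), (5,2)]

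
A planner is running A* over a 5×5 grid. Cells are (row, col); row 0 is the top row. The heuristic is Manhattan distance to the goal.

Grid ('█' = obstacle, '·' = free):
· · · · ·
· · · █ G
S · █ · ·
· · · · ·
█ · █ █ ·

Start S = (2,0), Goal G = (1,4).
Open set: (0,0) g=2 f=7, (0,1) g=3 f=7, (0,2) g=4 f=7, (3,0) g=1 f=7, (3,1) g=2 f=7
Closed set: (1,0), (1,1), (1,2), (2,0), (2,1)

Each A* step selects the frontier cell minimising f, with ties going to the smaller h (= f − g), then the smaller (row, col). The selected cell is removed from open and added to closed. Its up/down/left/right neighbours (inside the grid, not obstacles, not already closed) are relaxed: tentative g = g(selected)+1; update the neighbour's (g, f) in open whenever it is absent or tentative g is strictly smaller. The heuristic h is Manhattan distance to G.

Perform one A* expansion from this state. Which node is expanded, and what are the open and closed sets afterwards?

expanded=(0,2); open=[(0,0) g=2 f=7, (0,1) g=3 f=7, (0,3) g=5 f=7, (3,0) g=1 f=7, (3,1) g=2 f=7]; closed=[(0,2), (1,0), (1,1), (1,2), (2,0), (2,1)]

step 1: expand (0,2) (f=7, h=3) → closed; open now [(0,0) g=2 f=7, (0,1) g=3 f=7, (0,3) g=5 f=7, (3,0) g=1 f=7, (3,1) g=2 f=7]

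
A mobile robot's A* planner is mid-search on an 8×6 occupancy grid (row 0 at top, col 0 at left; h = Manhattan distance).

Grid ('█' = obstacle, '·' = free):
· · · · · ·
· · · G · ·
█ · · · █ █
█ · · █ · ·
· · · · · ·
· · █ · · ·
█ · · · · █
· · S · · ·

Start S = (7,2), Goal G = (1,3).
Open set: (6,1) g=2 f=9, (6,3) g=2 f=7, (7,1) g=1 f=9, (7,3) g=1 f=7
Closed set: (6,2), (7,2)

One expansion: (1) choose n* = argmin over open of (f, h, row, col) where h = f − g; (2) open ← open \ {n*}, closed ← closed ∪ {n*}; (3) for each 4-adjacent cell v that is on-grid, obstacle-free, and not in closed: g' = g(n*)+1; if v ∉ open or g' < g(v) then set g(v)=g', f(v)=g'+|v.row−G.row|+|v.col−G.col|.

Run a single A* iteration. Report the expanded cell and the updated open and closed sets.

expanded=(6,3); open=[(5,3) g=3 f=7, (6,1) g=2 f=9, (6,4) g=3 f=9, (7,1) g=1 f=9, (7,3) g=1 f=7]; closed=[(6,2), (6,3), (7,2)]

step 1: expand (6,3) (f=7, h=5) → closed; open now [(5,3) g=3 f=7, (6,1) g=2 f=9, (6,4) g=3 f=9, (7,1) g=1 f=9, (7,3) g=1 f=7]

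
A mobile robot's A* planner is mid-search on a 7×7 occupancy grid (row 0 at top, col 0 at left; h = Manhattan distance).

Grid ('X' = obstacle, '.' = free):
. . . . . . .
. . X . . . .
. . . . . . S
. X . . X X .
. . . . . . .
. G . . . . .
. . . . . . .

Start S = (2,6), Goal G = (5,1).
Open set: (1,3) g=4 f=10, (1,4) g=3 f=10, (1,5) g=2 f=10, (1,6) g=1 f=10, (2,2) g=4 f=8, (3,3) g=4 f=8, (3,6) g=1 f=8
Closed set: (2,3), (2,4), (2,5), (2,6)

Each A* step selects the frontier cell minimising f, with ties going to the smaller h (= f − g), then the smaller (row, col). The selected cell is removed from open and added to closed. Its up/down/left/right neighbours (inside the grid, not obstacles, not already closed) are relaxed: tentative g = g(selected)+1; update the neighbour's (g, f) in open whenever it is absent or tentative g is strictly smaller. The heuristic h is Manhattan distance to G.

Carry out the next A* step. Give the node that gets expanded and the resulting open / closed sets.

step 1: expand (2,2) (f=8, h=4) → closed; open now [(1,3) g=4 f=10, (1,4) g=3 f=10, (1,5) g=2 f=10, (1,6) g=1 f=10, (2,1) g=5 f=8, (3,2) g=5 f=8, (3,3) g=4 f=8, (3,6) g=1 f=8]

expanded=(2,2); open=[(1,3) g=4 f=10, (1,4) g=3 f=10, (1,5) g=2 f=10, (1,6) g=1 f=10, (2,1) g=5 f=8, (3,2) g=5 f=8, (3,3) g=4 f=8, (3,6) g=1 f=8]; closed=[(2,2), (2,3), (2,4), (2,5), (2,6)]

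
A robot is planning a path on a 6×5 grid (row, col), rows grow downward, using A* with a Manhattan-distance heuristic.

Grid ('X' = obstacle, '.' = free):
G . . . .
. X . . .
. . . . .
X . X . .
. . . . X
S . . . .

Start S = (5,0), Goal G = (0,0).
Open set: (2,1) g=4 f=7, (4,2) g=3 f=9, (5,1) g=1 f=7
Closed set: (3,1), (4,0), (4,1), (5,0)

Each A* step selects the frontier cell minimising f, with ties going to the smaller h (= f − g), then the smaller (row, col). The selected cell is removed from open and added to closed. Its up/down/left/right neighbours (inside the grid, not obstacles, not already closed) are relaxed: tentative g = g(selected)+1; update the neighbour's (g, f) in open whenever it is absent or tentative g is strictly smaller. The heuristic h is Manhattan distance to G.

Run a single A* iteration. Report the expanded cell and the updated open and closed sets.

step 1: expand (2,1) (f=7, h=3) → closed; open now [(2,0) g=5 f=7, (2,2) g=5 f=9, (4,2) g=3 f=9, (5,1) g=1 f=7]

expanded=(2,1); open=[(2,0) g=5 f=7, (2,2) g=5 f=9, (4,2) g=3 f=9, (5,1) g=1 f=7]; closed=[(2,1), (3,1), (4,0), (4,1), (5,0)]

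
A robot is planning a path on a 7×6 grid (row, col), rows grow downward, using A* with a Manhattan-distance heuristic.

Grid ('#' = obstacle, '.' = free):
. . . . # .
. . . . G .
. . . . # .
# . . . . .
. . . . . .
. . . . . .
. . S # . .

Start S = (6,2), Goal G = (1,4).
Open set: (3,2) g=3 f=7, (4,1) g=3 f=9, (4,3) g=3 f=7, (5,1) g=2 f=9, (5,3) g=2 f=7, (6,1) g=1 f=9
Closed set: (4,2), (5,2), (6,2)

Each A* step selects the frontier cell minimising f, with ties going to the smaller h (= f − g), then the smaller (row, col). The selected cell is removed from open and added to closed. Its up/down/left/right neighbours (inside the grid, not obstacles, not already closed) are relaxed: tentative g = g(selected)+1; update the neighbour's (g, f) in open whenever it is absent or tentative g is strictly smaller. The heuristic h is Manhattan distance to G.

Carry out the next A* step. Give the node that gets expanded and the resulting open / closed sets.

expanded=(3,2); open=[(2,2) g=4 f=7, (3,1) g=4 f=9, (3,3) g=4 f=7, (4,1) g=3 f=9, (4,3) g=3 f=7, (5,1) g=2 f=9, (5,3) g=2 f=7, (6,1) g=1 f=9]; closed=[(3,2), (4,2), (5,2), (6,2)]

step 1: expand (3,2) (f=7, h=4) → closed; open now [(2,2) g=4 f=7, (3,1) g=4 f=9, (3,3) g=4 f=7, (4,1) g=3 f=9, (4,3) g=3 f=7, (5,1) g=2 f=9, (5,3) g=2 f=7, (6,1) g=1 f=9]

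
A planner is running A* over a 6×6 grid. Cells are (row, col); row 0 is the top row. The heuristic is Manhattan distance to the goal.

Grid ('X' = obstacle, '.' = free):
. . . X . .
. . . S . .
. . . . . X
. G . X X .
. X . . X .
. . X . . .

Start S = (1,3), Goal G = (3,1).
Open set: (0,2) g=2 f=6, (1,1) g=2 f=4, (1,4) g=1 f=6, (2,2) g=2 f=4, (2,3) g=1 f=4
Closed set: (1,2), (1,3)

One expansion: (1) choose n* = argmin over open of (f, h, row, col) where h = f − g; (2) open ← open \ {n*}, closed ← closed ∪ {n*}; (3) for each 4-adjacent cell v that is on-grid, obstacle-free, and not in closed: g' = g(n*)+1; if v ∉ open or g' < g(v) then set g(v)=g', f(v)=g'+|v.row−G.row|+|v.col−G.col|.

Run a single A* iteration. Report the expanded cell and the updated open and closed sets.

step 1: expand (1,1) (f=4, h=2) → closed; open now [(0,1) g=3 f=6, (0,2) g=2 f=6, (1,0) g=3 f=6, (1,4) g=1 f=6, (2,1) g=3 f=4, (2,2) g=2 f=4, (2,3) g=1 f=4]

expanded=(1,1); open=[(0,1) g=3 f=6, (0,2) g=2 f=6, (1,0) g=3 f=6, (1,4) g=1 f=6, (2,1) g=3 f=4, (2,2) g=2 f=4, (2,3) g=1 f=4]; closed=[(1,1), (1,2), (1,3)]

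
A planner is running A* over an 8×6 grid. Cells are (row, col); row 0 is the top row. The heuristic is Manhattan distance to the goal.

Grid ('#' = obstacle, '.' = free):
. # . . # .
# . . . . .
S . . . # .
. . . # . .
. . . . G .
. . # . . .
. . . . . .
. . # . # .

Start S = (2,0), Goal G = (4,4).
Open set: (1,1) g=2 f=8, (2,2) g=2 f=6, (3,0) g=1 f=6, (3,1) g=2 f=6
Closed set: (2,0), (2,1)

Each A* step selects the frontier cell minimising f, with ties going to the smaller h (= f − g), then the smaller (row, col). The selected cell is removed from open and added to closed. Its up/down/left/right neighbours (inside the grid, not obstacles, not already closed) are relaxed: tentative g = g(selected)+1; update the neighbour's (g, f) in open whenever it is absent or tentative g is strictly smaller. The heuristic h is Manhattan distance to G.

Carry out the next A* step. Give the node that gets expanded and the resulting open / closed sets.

step 1: expand (2,2) (f=6, h=4) → closed; open now [(1,1) g=2 f=8, (1,2) g=3 f=8, (2,3) g=3 f=6, (3,0) g=1 f=6, (3,1) g=2 f=6, (3,2) g=3 f=6]

expanded=(2,2); open=[(1,1) g=2 f=8, (1,2) g=3 f=8, (2,3) g=3 f=6, (3,0) g=1 f=6, (3,1) g=2 f=6, (3,2) g=3 f=6]; closed=[(2,0), (2,1), (2,2)]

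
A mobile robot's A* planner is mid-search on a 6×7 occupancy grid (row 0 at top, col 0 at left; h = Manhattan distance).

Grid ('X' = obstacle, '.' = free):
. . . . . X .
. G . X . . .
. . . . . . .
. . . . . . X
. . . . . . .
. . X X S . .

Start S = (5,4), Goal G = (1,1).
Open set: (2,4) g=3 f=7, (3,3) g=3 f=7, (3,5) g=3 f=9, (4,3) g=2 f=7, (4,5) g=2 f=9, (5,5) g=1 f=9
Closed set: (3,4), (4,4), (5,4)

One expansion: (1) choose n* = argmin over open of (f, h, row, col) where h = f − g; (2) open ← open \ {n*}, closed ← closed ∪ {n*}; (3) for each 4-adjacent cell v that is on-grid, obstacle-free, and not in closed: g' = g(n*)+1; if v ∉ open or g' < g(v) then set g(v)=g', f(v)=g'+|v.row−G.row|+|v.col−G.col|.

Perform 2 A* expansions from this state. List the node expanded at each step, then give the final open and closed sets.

order=[(2,4) → (1,4)]; open=[(0,4) g=5 f=9, (1,5) g=5 f=9, (2,3) g=4 f=7, (2,5) g=4 f=9, (3,3) g=3 f=7, (3,5) g=3 f=9, (4,3) g=2 f=7, (4,5) g=2 f=9, (5,5) g=1 f=9]; closed=[(1,4), (2,4), (3,4), (4,4), (5,4)]

step 1: expand (2,4) (f=7, h=4) → closed; open now [(1,4) g=4 f=7, (2,3) g=4 f=7, (2,5) g=4 f=9, (3,3) g=3 f=7, (3,5) g=3 f=9, (4,3) g=2 f=7, (4,5) g=2 f=9, (5,5) g=1 f=9]
step 2: expand (1,4) (f=7, h=3) → closed; open now [(0,4) g=5 f=9, (1,5) g=5 f=9, (2,3) g=4 f=7, (2,5) g=4 f=9, (3,3) g=3 f=7, (3,5) g=3 f=9, (4,3) g=2 f=7, (4,5) g=2 f=9, (5,5) g=1 f=9]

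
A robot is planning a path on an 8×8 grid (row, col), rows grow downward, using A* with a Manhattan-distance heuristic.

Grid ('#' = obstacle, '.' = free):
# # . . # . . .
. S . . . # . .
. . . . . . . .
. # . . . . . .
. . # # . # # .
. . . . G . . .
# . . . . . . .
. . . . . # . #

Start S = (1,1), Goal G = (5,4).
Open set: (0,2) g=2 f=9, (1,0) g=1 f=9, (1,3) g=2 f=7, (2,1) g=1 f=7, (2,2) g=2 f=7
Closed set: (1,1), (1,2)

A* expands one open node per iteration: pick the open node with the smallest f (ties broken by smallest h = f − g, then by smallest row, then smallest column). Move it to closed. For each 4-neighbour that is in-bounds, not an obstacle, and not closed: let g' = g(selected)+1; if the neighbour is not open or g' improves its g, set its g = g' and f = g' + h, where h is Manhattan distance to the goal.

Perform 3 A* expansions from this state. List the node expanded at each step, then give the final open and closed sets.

order=[(1,3) → (1,4) → (2,4)]; open=[(0,2) g=2 f=9, (0,3) g=3 f=9, (1,0) g=1 f=9, (2,1) g=1 f=7, (2,2) g=2 f=7, (2,3) g=3 f=7, (2,5) g=5 f=9, (3,4) g=5 f=7]; closed=[(1,1), (1,2), (1,3), (1,4), (2,4)]

step 1: expand (1,3) (f=7, h=5) → closed; open now [(0,2) g=2 f=9, (0,3) g=3 f=9, (1,0) g=1 f=9, (1,4) g=3 f=7, (2,1) g=1 f=7, (2,2) g=2 f=7, (2,3) g=3 f=7]
step 2: expand (1,4) (f=7, h=4) → closed; open now [(0,2) g=2 f=9, (0,3) g=3 f=9, (1,0) g=1 f=9, (2,1) g=1 f=7, (2,2) g=2 f=7, (2,3) g=3 f=7, (2,4) g=4 f=7]
step 3: expand (2,4) (f=7, h=3) → closed; open now [(0,2) g=2 f=9, (0,3) g=3 f=9, (1,0) g=1 f=9, (2,1) g=1 f=7, (2,2) g=2 f=7, (2,3) g=3 f=7, (2,5) g=5 f=9, (3,4) g=5 f=7]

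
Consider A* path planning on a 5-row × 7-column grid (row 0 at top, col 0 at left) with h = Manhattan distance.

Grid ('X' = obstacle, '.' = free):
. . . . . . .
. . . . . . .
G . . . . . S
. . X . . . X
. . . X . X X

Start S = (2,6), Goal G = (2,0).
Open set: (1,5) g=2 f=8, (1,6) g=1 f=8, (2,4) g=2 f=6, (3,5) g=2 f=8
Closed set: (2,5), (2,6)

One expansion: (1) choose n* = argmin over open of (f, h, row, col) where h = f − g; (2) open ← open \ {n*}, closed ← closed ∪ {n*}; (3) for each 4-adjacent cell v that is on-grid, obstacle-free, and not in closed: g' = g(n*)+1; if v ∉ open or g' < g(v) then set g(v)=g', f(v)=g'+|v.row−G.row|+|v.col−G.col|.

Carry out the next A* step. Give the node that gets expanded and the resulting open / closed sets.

expanded=(2,4); open=[(1,4) g=3 f=8, (1,5) g=2 f=8, (1,6) g=1 f=8, (2,3) g=3 f=6, (3,4) g=3 f=8, (3,5) g=2 f=8]; closed=[(2,4), (2,5), (2,6)]

step 1: expand (2,4) (f=6, h=4) → closed; open now [(1,4) g=3 f=8, (1,5) g=2 f=8, (1,6) g=1 f=8, (2,3) g=3 f=6, (3,4) g=3 f=8, (3,5) g=2 f=8]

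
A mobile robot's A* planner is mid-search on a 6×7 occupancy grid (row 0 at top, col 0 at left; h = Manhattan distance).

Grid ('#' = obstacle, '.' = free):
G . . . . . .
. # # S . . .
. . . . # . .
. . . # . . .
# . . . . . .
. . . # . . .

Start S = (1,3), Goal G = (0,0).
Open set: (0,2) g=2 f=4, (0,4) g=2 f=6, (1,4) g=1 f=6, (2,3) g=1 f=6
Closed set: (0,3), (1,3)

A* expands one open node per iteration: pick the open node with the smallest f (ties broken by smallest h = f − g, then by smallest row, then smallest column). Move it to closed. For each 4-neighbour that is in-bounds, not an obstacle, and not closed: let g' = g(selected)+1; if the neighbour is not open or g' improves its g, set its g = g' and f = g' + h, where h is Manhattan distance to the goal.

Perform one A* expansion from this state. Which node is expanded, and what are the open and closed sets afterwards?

expanded=(0,2); open=[(0,1) g=3 f=4, (0,4) g=2 f=6, (1,4) g=1 f=6, (2,3) g=1 f=6]; closed=[(0,2), (0,3), (1,3)]

step 1: expand (0,2) (f=4, h=2) → closed; open now [(0,1) g=3 f=4, (0,4) g=2 f=6, (1,4) g=1 f=6, (2,3) g=1 f=6]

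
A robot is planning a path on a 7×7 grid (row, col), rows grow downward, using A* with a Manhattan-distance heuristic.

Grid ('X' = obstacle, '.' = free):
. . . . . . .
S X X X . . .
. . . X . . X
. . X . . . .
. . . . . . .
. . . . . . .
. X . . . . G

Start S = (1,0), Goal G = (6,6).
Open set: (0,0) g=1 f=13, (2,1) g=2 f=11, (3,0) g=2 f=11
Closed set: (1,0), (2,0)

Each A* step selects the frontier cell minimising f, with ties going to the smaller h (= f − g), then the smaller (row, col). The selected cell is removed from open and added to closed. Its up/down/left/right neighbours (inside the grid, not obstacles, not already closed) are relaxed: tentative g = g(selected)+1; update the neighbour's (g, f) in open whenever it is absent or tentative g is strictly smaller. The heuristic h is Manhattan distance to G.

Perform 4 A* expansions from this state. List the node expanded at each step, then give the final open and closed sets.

order=[(2,1) → (2,2) → (3,1) → (4,1)]; open=[(0,0) g=1 f=13, (3,0) g=2 f=11, (4,0) g=5 f=13, (4,2) g=5 f=11, (5,1) g=5 f=11]; closed=[(1,0), (2,0), (2,1), (2,2), (3,1), (4,1)]

step 1: expand (2,1) (f=11, h=9) → closed; open now [(0,0) g=1 f=13, (2,2) g=3 f=11, (3,0) g=2 f=11, (3,1) g=3 f=11]
step 2: expand (2,2) (f=11, h=8) → closed; open now [(0,0) g=1 f=13, (3,0) g=2 f=11, (3,1) g=3 f=11]
step 3: expand (3,1) (f=11, h=8) → closed; open now [(0,0) g=1 f=13, (3,0) g=2 f=11, (4,1) g=4 f=11]
step 4: expand (4,1) (f=11, h=7) → closed; open now [(0,0) g=1 f=13, (3,0) g=2 f=11, (4,0) g=5 f=13, (4,2) g=5 f=11, (5,1) g=5 f=11]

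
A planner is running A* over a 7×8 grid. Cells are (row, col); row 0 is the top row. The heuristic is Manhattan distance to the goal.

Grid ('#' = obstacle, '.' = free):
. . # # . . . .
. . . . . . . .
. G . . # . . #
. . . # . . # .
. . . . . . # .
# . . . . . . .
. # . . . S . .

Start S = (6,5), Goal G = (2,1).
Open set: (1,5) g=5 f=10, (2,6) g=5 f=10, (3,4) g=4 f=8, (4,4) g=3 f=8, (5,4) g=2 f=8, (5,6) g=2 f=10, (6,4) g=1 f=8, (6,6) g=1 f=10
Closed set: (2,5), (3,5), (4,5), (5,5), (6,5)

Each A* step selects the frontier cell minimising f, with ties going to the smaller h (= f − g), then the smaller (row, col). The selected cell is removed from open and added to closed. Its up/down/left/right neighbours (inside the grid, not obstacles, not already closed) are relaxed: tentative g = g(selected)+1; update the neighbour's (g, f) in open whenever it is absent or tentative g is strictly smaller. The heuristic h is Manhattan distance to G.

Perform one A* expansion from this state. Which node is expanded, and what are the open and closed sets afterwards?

expanded=(3,4); open=[(1,5) g=5 f=10, (2,6) g=5 f=10, (4,4) g=3 f=8, (5,4) g=2 f=8, (5,6) g=2 f=10, (6,4) g=1 f=8, (6,6) g=1 f=10]; closed=[(2,5), (3,4), (3,5), (4,5), (5,5), (6,5)]

step 1: expand (3,4) (f=8, h=4) → closed; open now [(1,5) g=5 f=10, (2,6) g=5 f=10, (4,4) g=3 f=8, (5,4) g=2 f=8, (5,6) g=2 f=10, (6,4) g=1 f=8, (6,6) g=1 f=10]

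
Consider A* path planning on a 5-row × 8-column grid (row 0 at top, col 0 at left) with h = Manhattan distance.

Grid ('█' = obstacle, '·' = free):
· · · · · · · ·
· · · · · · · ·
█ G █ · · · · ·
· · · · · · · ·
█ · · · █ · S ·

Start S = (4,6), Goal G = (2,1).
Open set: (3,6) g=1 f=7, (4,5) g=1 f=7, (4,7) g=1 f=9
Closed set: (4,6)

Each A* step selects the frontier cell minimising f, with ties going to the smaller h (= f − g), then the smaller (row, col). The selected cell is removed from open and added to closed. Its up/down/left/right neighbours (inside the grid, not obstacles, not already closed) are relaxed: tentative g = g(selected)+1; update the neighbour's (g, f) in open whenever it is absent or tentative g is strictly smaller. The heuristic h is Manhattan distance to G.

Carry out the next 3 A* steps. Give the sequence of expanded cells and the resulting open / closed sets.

order=[(3,6) → (2,6) → (2,5)]; open=[(1,5) g=4 f=9, (1,6) g=3 f=9, (2,4) g=4 f=7, (2,7) g=3 f=9, (3,5) g=2 f=7, (3,7) g=2 f=9, (4,5) g=1 f=7, (4,7) g=1 f=9]; closed=[(2,5), (2,6), (3,6), (4,6)]

step 1: expand (3,6) (f=7, h=6) → closed; open now [(2,6) g=2 f=7, (3,5) g=2 f=7, (3,7) g=2 f=9, (4,5) g=1 f=7, (4,7) g=1 f=9]
step 2: expand (2,6) (f=7, h=5) → closed; open now [(1,6) g=3 f=9, (2,5) g=3 f=7, (2,7) g=3 f=9, (3,5) g=2 f=7, (3,7) g=2 f=9, (4,5) g=1 f=7, (4,7) g=1 f=9]
step 3: expand (2,5) (f=7, h=4) → closed; open now [(1,5) g=4 f=9, (1,6) g=3 f=9, (2,4) g=4 f=7, (2,7) g=3 f=9, (3,5) g=2 f=7, (3,7) g=2 f=9, (4,5) g=1 f=7, (4,7) g=1 f=9]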